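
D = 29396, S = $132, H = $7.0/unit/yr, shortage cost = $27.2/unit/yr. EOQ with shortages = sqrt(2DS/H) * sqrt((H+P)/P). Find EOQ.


Formula: EOQ* = sqrt(2DS/H) * sqrt((H+P)/P)
Base EOQ = sqrt(2*29396*132/7.0) = 1052.92 units
Correction = sqrt((7.0+27.2)/27.2) = 1.12132
EOQ* = 1052.92 * 1.12132 = 1180.7 units

1180.7 units


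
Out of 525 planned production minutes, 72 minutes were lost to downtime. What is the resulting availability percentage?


Formula: Availability = (Planned Time - Downtime) / Planned Time * 100
Uptime = 525 - 72 = 453 min
Availability = 453 / 525 * 100 = 86.3%

86.3%


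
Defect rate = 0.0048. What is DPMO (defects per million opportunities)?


DPMO = defect_rate * 1000000 = 0.0048 * 1000000

4800


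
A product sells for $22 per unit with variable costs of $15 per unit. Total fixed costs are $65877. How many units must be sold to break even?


Formula: BEQ = Fixed Costs / (Price - Variable Cost)
Contribution margin = $22 - $15 = $7/unit
BEQ = ceil($65877 / $7/unit) = ceil(9411.0) = 9411 units

9411 units


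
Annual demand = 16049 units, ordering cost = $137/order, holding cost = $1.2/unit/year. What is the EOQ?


Formula: EOQ = sqrt(2 * D * S / H)
Numerator: 2 * 16049 * 137 = 4397426
2DS/H = 4397426 / 1.2 = 3664521.7
EOQ = sqrt(3664521.7) = 1914.3 units

1914.3 units


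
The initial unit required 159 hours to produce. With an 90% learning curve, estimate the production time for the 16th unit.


Formula: T_n = T_1 * (learning_rate)^(log2(n)) where learning_rate = rate/100
Doublings = log2(16) = 4
T_n = 159 * 0.9^4
T_n = 159 * 0.6561 = 104.3 hours

104.3 hours


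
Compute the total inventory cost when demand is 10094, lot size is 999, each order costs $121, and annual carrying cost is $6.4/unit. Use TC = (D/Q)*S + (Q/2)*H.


TC = 10094/999 * 121 + 999/2 * 6.4

$4419.40


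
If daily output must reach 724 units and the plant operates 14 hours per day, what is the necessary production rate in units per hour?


Formula: Production Rate = Daily Demand / Available Hours
Rate = 724 units/day / 14 hours/day
Rate = 51.7 units/hour

51.7 units/hour


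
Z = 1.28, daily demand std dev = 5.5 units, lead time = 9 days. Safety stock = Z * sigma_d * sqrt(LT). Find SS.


Formula: SS = z * sigma_d * sqrt(LT)
sqrt(LT) = sqrt(9) = 3.0
SS = 1.28 * 5.5 * 3.0
SS = 21.1 units

21.1 units


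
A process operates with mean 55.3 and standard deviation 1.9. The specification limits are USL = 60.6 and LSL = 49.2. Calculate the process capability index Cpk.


Cpu = (60.6 - 55.3) / (3 * 1.9) = 0.93
Cpl = (55.3 - 49.2) / (3 * 1.9) = 1.07
Cpk = min(0.93, 1.07) = 0.93

0.93


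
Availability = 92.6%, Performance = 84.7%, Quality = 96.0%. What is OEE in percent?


Formula: OEE = Availability * Performance * Quality / 10000
A * P = 92.6% * 84.7% / 100 = 78.43%
OEE = 78.43% * 96.0% / 100 = 75.3%

75.3%


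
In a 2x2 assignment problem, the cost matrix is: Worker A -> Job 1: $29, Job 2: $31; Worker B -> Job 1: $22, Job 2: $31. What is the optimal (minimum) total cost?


Option 1: A->1 + B->2 = $29 + $31 = $60
Option 2: A->2 + B->1 = $31 + $22 = $53
Min cost = min($60, $53) = $53

$53


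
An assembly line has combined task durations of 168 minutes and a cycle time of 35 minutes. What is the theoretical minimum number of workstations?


Formula: N_min = ceil(Sum of Task Times / Cycle Time)
N_min = ceil(168 min / 35 min) = ceil(4.8)
N_min = 5 stations

5


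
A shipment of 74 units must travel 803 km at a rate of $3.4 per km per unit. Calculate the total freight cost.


TC = dist * cost * units = 803 * 3.4 * 74 = $202034.80

$202034.80


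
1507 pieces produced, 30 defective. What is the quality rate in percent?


Formula: Quality Rate = Good Pieces / Total Pieces * 100
Good pieces = 1507 - 30 = 1477
QR = 1477 / 1507 * 100 = 98.0%

98.0%


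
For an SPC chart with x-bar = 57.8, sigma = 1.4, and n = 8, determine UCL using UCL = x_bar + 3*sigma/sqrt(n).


UCL = 57.8 + 3 * 1.4 / sqrt(8)

59.28


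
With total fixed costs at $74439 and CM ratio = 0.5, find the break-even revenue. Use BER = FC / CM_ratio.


Formula: BER = Fixed Costs / Contribution Margin Ratio
BER = $74439 / 0.5
BER = $148878.00 (to the nearest cent)

$148878.00


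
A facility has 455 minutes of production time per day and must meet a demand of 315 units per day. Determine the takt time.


Formula: Takt Time = Available Production Time / Customer Demand
Takt = 455 min/day / 315 units/day
Takt = 1.44 min/unit

1.44 min/unit


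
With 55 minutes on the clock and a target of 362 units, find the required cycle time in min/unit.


Formula: CT = Available Time / Number of Units
CT = 55 min / 362 units
CT = 0.15 min/unit

0.15 min/unit


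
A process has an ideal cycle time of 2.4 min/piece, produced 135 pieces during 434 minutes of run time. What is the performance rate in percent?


Formula: Performance = (Ideal CT * Total Count) / Run Time * 100
Ideal output time = 2.4 * 135 = 324.0 min
Performance = 324.0 / 434 * 100 = 74.7%

74.7%


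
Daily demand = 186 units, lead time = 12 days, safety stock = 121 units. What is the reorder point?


Formula: ROP = (Daily Demand * Lead Time) + Safety Stock
Demand during lead time = 186 * 12 = 2232 units
ROP = 2232 + 121 = 2353 units

2353 units


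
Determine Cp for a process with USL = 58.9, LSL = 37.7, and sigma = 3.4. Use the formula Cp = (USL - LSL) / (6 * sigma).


Cp = (58.9 - 37.7) / (6 * 3.4)

1.04


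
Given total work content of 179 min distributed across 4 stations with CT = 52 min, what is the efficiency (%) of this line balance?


Formula: Efficiency = Sum of Task Times / (N_stations * CT) * 100
Total station capacity = 4 stations * 52 min = 208 min
Efficiency = 179 / 208 * 100 = 86.1%

86.1%


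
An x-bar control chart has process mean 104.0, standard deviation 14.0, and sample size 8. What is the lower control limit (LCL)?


LCL = 104.0 - 3 * 14.0 / sqrt(8)

89.15


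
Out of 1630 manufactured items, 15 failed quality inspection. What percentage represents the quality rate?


Formula: Quality Rate = Good Pieces / Total Pieces * 100
Good pieces = 1630 - 15 = 1615
QR = 1615 / 1630 * 100 = 99.1%

99.1%


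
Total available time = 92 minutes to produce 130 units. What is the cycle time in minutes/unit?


Formula: CT = Available Time / Number of Units
CT = 92 min / 130 units
CT = 0.71 min/unit

0.71 min/unit


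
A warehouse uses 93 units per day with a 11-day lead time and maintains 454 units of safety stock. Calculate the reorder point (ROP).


Formula: ROP = (Daily Demand * Lead Time) + Safety Stock
Demand during lead time = 93 * 11 = 1023 units
ROP = 1023 + 454 = 1477 units

1477 units


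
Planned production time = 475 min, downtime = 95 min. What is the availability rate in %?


Formula: Availability = (Planned Time - Downtime) / Planned Time * 100
Uptime = 475 - 95 = 380 min
Availability = 380 / 475 * 100 = 80.0%

80.0%


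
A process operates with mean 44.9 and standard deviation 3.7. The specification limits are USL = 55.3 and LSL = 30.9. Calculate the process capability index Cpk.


Cpu = (55.3 - 44.9) / (3 * 3.7) = 0.94
Cpl = (44.9 - 30.9) / (3 * 3.7) = 1.26
Cpk = min(0.94, 1.26) = 0.94

0.94


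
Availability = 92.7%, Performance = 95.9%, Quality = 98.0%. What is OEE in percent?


Formula: OEE = Availability * Performance * Quality / 10000
A * P = 92.7% * 95.9% / 100 = 88.9%
OEE = 88.9% * 98.0% / 100 = 87.1%

87.1%


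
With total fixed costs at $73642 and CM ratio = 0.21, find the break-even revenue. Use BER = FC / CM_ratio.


Formula: BER = Fixed Costs / Contribution Margin Ratio
BER = $73642 / 0.21
BER = $350676.19 (to the nearest cent)

$350676.19


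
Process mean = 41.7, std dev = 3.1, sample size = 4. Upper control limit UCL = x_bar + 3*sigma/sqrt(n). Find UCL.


UCL = 41.7 + 3 * 3.1 / sqrt(4)

46.35


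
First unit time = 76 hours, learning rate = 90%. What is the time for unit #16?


Formula: T_n = T_1 * (learning_rate)^(log2(n)) where learning_rate = rate/100
Doublings = log2(16) = 4
T_n = 76 * 0.9^4
T_n = 76 * 0.6561 = 49.9 hours

49.9 hours


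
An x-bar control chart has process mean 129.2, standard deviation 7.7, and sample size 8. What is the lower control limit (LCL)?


LCL = 129.2 - 3 * 7.7 / sqrt(8)

121.03


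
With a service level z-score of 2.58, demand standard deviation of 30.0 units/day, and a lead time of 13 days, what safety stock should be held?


Formula: SS = z * sigma_d * sqrt(LT)
sqrt(LT) = sqrt(13) = 3.6056
SS = 2.58 * 30.0 * 3.6056
SS = 279.1 units

279.1 units


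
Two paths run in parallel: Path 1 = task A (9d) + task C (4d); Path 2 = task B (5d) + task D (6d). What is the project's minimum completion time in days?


Path 1 = 9 + 4 = 13 days
Path 2 = 5 + 6 = 11 days
Duration = max(13, 11) = 13 days

13 days


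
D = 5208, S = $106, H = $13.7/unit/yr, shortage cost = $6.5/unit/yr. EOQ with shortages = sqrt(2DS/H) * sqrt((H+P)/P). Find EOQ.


Formula: EOQ* = sqrt(2DS/H) * sqrt((H+P)/P)
Base EOQ = sqrt(2*5208*106/13.7) = 283.89 units
Correction = sqrt((13.7+6.5)/6.5) = 1.76286
EOQ* = 283.89 * 1.76286 = 500.5 units

500.5 units


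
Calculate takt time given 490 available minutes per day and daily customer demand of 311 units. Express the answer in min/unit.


Formula: Takt Time = Available Production Time / Customer Demand
Takt = 490 min/day / 311 units/day
Takt = 1.58 min/unit

1.58 min/unit


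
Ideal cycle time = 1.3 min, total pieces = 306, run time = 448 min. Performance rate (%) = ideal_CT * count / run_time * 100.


Formula: Performance = (Ideal CT * Total Count) / Run Time * 100
Ideal output time = 1.3 * 306 = 397.8 min
Performance = 397.8 / 448 * 100 = 88.8%

88.8%


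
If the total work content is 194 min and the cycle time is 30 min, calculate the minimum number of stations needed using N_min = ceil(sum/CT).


Formula: N_min = ceil(Sum of Task Times / Cycle Time)
N_min = ceil(194 min / 30 min) = ceil(6.4667)
N_min = 7 stations

7


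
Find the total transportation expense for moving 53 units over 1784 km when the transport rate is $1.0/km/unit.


TC = dist * cost * units = 1784 * 1.0 * 53 = $94552.00

$94552.00


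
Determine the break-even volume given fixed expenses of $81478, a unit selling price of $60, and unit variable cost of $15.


Formula: BEQ = Fixed Costs / (Price - Variable Cost)
Contribution margin = $60 - $15 = $45/unit
BEQ = ceil($81478 / $45/unit) = ceil(1810.62) = 1811 units

1811 units


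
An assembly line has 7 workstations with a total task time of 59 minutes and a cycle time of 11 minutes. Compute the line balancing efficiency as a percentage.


Formula: Efficiency = Sum of Task Times / (N_stations * CT) * 100
Total station capacity = 7 stations * 11 min = 77 min
Efficiency = 59 / 77 * 100 = 76.6%

76.6%


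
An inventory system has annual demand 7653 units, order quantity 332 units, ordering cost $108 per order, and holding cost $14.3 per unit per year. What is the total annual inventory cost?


TC = 7653/332 * 108 + 332/2 * 14.3

$4863.33


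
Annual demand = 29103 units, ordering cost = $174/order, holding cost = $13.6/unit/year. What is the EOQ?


Formula: EOQ = sqrt(2 * D * S / H)
Numerator: 2 * 29103 * 174 = 10127844
2DS/H = 10127844 / 13.6 = 744694.4
EOQ = sqrt(744694.4) = 863.0 units

863.0 units


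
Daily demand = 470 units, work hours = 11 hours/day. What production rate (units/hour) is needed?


Formula: Production Rate = Daily Demand / Available Hours
Rate = 470 units/day / 11 hours/day
Rate = 42.7 units/hour

42.7 units/hour


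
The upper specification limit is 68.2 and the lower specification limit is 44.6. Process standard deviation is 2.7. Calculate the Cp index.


Cp = (68.2 - 44.6) / (6 * 2.7)

1.46


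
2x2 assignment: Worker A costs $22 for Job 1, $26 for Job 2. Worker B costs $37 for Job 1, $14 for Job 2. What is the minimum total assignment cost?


Option 1: A->1 + B->2 = $22 + $14 = $36
Option 2: A->2 + B->1 = $26 + $37 = $63
Min cost = min($36, $63) = $36

$36


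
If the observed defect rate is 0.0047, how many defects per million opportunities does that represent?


DPMO = defect_rate * 1000000 = 0.0047 * 1000000

4700


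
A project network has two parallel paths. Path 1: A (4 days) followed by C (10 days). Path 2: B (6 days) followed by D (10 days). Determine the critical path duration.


Path 1 = 4 + 10 = 14 days
Path 2 = 6 + 10 = 16 days
Duration = max(14, 16) = 16 days

16 days


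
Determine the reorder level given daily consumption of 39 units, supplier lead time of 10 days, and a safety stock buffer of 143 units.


Formula: ROP = (Daily Demand * Lead Time) + Safety Stock
Demand during lead time = 39 * 10 = 390 units
ROP = 390 + 143 = 533 units

533 units


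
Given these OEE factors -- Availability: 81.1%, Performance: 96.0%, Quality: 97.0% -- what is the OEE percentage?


Formula: OEE = Availability * Performance * Quality / 10000
A * P = 81.1% * 96.0% / 100 = 77.86%
OEE = 77.86% * 97.0% / 100 = 75.5%

75.5%


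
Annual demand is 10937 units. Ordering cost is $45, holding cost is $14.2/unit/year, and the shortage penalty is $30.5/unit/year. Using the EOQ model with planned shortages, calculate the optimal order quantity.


Formula: EOQ* = sqrt(2DS/H) * sqrt((H+P)/P)
Base EOQ = sqrt(2*10937*45/14.2) = 263.29 units
Correction = sqrt((14.2+30.5)/30.5) = 1.21061
EOQ* = 263.29 * 1.21061 = 318.7 units

318.7 units


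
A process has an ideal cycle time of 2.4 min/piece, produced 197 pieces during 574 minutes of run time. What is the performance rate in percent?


Formula: Performance = (Ideal CT * Total Count) / Run Time * 100
Ideal output time = 2.4 * 197 = 472.8 min
Performance = 472.8 / 574 * 100 = 82.4%

82.4%


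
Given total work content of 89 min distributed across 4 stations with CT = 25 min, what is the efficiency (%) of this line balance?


Formula: Efficiency = Sum of Task Times / (N_stations * CT) * 100
Total station capacity = 4 stations * 25 min = 100 min
Efficiency = 89 / 100 * 100 = 89.0%

89.0%


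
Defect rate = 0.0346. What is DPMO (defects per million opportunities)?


DPMO = defect_rate * 1000000 = 0.0346 * 1000000

34600


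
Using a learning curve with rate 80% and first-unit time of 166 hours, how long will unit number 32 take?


Formula: T_n = T_1 * (learning_rate)^(log2(n)) where learning_rate = rate/100
Doublings = log2(32) = 5
T_n = 166 * 0.8^5
T_n = 166 * 0.3277 = 54.4 hours

54.4 hours


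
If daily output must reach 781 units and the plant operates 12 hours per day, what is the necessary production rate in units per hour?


Formula: Production Rate = Daily Demand / Available Hours
Rate = 781 units/day / 12 hours/day
Rate = 65.1 units/hour

65.1 units/hour


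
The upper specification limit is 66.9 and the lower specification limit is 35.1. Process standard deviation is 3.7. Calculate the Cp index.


Cp = (66.9 - 35.1) / (6 * 3.7)

1.43


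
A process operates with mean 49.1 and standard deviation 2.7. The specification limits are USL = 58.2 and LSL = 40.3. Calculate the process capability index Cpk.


Cpu = (58.2 - 49.1) / (3 * 2.7) = 1.12
Cpl = (49.1 - 40.3) / (3 * 2.7) = 1.09
Cpk = min(1.12, 1.09) = 1.09

1.09


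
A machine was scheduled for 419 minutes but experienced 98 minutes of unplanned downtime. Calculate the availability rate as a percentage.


Formula: Availability = (Planned Time - Downtime) / Planned Time * 100
Uptime = 419 - 98 = 321 min
Availability = 321 / 419 * 100 = 76.6%

76.6%


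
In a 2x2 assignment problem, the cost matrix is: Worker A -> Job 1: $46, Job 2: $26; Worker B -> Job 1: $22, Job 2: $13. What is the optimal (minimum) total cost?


Option 1: A->1 + B->2 = $46 + $13 = $59
Option 2: A->2 + B->1 = $26 + $22 = $48
Min cost = min($59, $48) = $48

$48


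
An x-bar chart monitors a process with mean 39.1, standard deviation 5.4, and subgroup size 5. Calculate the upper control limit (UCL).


UCL = 39.1 + 3 * 5.4 / sqrt(5)

46.34


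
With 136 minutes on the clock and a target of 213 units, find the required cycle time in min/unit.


Formula: CT = Available Time / Number of Units
CT = 136 min / 213 units
CT = 0.64 min/unit

0.64 min/unit


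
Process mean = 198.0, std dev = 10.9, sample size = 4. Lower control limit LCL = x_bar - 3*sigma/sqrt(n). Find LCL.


LCL = 198.0 - 3 * 10.9 / sqrt(4)

181.65


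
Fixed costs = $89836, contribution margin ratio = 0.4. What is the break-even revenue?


Formula: BER = Fixed Costs / Contribution Margin Ratio
BER = $89836 / 0.4
BER = $224590.00 (to the nearest cent)

$224590.00


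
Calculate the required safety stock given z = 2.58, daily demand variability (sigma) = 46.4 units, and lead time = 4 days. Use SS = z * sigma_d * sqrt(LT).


Formula: SS = z * sigma_d * sqrt(LT)
sqrt(LT) = sqrt(4) = 2.0
SS = 2.58 * 46.4 * 2.0
SS = 239.4 units

239.4 units


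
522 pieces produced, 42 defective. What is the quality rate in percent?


Formula: Quality Rate = Good Pieces / Total Pieces * 100
Good pieces = 522 - 42 = 480
QR = 480 / 522 * 100 = 92.0%

92.0%


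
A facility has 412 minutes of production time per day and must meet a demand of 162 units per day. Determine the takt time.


Formula: Takt Time = Available Production Time / Customer Demand
Takt = 412 min/day / 162 units/day
Takt = 2.54 min/unit

2.54 min/unit


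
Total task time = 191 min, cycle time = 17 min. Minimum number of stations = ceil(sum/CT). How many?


Formula: N_min = ceil(Sum of Task Times / Cycle Time)
N_min = ceil(191 min / 17 min) = ceil(11.2353)
N_min = 12 stations

12


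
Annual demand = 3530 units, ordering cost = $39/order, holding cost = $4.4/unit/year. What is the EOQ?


Formula: EOQ = sqrt(2 * D * S / H)
Numerator: 2 * 3530 * 39 = 275340
2DS/H = 275340 / 4.4 = 62577.3
EOQ = sqrt(62577.3) = 250.2 units

250.2 units


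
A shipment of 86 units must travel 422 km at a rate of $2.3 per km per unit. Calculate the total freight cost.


TC = dist * cost * units = 422 * 2.3 * 86 = $83471.60

$83471.60


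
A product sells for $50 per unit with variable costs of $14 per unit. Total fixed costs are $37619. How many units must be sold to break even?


Formula: BEQ = Fixed Costs / (Price - Variable Cost)
Contribution margin = $50 - $14 = $36/unit
BEQ = ceil($37619 / $36/unit) = ceil(1044.97) = 1045 units

1045 units


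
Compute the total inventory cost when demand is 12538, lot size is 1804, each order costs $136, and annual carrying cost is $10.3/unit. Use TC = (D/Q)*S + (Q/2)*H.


TC = 12538/1804 * 136 + 1804/2 * 10.3

$10235.82


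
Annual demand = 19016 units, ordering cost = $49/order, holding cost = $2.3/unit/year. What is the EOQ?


Formula: EOQ = sqrt(2 * D * S / H)
Numerator: 2 * 19016 * 49 = 1863568
2DS/H = 1863568 / 2.3 = 810247.0
EOQ = sqrt(810247.0) = 900.1 units

900.1 units


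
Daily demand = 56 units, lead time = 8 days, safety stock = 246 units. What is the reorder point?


Formula: ROP = (Daily Demand * Lead Time) + Safety Stock
Demand during lead time = 56 * 8 = 448 units
ROP = 448 + 246 = 694 units

694 units


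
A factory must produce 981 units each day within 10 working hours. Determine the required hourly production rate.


Formula: Production Rate = Daily Demand / Available Hours
Rate = 981 units/day / 10 hours/day
Rate = 98.1 units/hour

98.1 units/hour


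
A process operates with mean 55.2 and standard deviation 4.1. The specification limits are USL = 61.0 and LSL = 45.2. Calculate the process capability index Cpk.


Cpu = (61.0 - 55.2) / (3 * 4.1) = 0.47
Cpl = (55.2 - 45.2) / (3 * 4.1) = 0.81
Cpk = min(0.47, 0.81) = 0.47

0.47


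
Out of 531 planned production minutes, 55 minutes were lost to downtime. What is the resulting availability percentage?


Formula: Availability = (Planned Time - Downtime) / Planned Time * 100
Uptime = 531 - 55 = 476 min
Availability = 476 / 531 * 100 = 89.6%

89.6%


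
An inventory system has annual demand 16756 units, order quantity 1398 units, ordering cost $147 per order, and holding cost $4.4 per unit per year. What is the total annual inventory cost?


TC = 16756/1398 * 147 + 1398/2 * 4.4

$4837.50


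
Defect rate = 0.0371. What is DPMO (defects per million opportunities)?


DPMO = defect_rate * 1000000 = 0.0371 * 1000000

37100


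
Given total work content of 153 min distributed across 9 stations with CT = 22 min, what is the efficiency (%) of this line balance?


Formula: Efficiency = Sum of Task Times / (N_stations * CT) * 100
Total station capacity = 9 stations * 22 min = 198 min
Efficiency = 153 / 198 * 100 = 77.3%

77.3%


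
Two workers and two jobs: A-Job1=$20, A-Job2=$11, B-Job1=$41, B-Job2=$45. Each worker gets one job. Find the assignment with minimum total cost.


Option 1: A->1 + B->2 = $20 + $45 = $65
Option 2: A->2 + B->1 = $11 + $41 = $52
Min cost = min($65, $52) = $52

$52


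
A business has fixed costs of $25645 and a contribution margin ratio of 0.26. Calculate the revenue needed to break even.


Formula: BER = Fixed Costs / Contribution Margin Ratio
BER = $25645 / 0.26
BER = $98634.62 (to the nearest cent)

$98634.62


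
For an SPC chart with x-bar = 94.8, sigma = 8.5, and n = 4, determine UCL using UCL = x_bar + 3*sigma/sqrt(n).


UCL = 94.8 + 3 * 8.5 / sqrt(4)

107.55


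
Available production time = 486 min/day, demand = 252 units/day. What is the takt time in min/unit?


Formula: Takt Time = Available Production Time / Customer Demand
Takt = 486 min/day / 252 units/day
Takt = 1.93 min/unit

1.93 min/unit


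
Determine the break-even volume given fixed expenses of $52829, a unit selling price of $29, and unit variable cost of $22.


Formula: BEQ = Fixed Costs / (Price - Variable Cost)
Contribution margin = $29 - $22 = $7/unit
BEQ = ceil($52829 / $7/unit) = ceil(7547.0) = 7547 units

7547 units


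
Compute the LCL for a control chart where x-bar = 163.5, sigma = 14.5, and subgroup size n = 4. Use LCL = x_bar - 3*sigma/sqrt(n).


LCL = 163.5 - 3 * 14.5 / sqrt(4)

141.75


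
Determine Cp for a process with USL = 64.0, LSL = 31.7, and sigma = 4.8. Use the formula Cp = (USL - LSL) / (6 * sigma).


Cp = (64.0 - 31.7) / (6 * 4.8)

1.12


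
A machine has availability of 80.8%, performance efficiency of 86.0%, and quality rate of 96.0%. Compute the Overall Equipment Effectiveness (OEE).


Formula: OEE = Availability * Performance * Quality / 10000
A * P = 80.8% * 86.0% / 100 = 69.49%
OEE = 69.49% * 96.0% / 100 = 66.7%

66.7%


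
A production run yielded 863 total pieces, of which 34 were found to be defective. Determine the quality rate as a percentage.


Formula: Quality Rate = Good Pieces / Total Pieces * 100
Good pieces = 863 - 34 = 829
QR = 829 / 863 * 100 = 96.1%

96.1%


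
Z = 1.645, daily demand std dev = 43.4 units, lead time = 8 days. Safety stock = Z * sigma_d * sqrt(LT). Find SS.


Formula: SS = z * sigma_d * sqrt(LT)
sqrt(LT) = sqrt(8) = 2.8284
SS = 1.645 * 43.4 * 2.8284
SS = 201.9 units

201.9 units


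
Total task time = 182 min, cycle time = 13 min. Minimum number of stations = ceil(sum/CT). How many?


Formula: N_min = ceil(Sum of Task Times / Cycle Time)
N_min = ceil(182 min / 13 min) = ceil(14.0)
N_min = 14 stations

14


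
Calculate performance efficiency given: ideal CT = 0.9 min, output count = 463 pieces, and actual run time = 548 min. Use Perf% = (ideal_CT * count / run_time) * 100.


Formula: Performance = (Ideal CT * Total Count) / Run Time * 100
Ideal output time = 0.9 * 463 = 416.7 min
Performance = 416.7 / 548 * 100 = 76.0%

76.0%


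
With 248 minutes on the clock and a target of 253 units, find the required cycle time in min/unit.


Formula: CT = Available Time / Number of Units
CT = 248 min / 253 units
CT = 0.98 min/unit

0.98 min/unit


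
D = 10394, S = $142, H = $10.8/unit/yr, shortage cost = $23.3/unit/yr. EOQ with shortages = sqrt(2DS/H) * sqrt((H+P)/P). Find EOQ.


Formula: EOQ* = sqrt(2DS/H) * sqrt((H+P)/P)
Base EOQ = sqrt(2*10394*142/10.8) = 522.8 units
Correction = sqrt((10.8+23.3)/23.3) = 1.20976
EOQ* = 522.8 * 1.20976 = 632.5 units

632.5 units


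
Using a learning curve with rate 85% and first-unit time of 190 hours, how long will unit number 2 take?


Formula: T_n = T_1 * (learning_rate)^(log2(n)) where learning_rate = rate/100
Doublings = log2(2) = 1
T_n = 190 * 0.85^1
T_n = 190 * 0.85 = 161.5 hours

161.5 hours


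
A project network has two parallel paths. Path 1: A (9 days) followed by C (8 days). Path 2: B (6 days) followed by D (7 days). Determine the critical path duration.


Path 1 = 9 + 8 = 17 days
Path 2 = 6 + 7 = 13 days
Duration = max(17, 13) = 17 days

17 days


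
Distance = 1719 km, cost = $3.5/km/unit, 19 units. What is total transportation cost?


TC = dist * cost * units = 1719 * 3.5 * 19 = $114313.50

$114313.50


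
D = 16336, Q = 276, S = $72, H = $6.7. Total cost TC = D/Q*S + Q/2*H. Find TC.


TC = 16336/276 * 72 + 276/2 * 6.7

$5186.17


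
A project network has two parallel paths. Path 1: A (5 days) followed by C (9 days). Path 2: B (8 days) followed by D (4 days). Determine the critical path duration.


Path 1 = 5 + 9 = 14 days
Path 2 = 8 + 4 = 12 days
Duration = max(14, 12) = 14 days

14 days


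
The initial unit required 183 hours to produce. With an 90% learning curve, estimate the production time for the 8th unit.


Formula: T_n = T_1 * (learning_rate)^(log2(n)) where learning_rate = rate/100
Doublings = log2(8) = 3
T_n = 183 * 0.9^3
T_n = 183 * 0.729 = 133.4 hours

133.4 hours


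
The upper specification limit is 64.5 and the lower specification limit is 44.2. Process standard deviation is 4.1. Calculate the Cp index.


Cp = (64.5 - 44.2) / (6 * 4.1)

0.83


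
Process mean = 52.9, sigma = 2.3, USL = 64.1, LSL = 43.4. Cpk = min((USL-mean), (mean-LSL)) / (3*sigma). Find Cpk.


Cpu = (64.1 - 52.9) / (3 * 2.3) = 1.62
Cpl = (52.9 - 43.4) / (3 * 2.3) = 1.38
Cpk = min(1.62, 1.38) = 1.38

1.38


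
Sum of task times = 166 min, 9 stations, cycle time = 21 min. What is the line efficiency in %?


Formula: Efficiency = Sum of Task Times / (N_stations * CT) * 100
Total station capacity = 9 stations * 21 min = 189 min
Efficiency = 166 / 189 * 100 = 87.8%

87.8%


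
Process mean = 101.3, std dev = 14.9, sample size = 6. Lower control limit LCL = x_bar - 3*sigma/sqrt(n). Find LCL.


LCL = 101.3 - 3 * 14.9 / sqrt(6)

83.05


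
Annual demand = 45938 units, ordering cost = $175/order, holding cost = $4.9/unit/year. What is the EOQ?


Formula: EOQ = sqrt(2 * D * S / H)
Numerator: 2 * 45938 * 175 = 16078300
2DS/H = 16078300 / 4.9 = 3281285.7
EOQ = sqrt(3281285.7) = 1811.4 units

1811.4 units


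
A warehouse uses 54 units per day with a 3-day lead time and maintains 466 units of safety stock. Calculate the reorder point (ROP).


Formula: ROP = (Daily Demand * Lead Time) + Safety Stock
Demand during lead time = 54 * 3 = 162 units
ROP = 162 + 466 = 628 units

628 units


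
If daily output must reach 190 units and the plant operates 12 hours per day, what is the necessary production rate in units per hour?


Formula: Production Rate = Daily Demand / Available Hours
Rate = 190 units/day / 12 hours/day
Rate = 15.8 units/hour

15.8 units/hour


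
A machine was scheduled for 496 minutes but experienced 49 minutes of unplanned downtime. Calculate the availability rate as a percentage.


Formula: Availability = (Planned Time - Downtime) / Planned Time * 100
Uptime = 496 - 49 = 447 min
Availability = 447 / 496 * 100 = 90.1%

90.1%


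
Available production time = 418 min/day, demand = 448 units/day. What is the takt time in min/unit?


Formula: Takt Time = Available Production Time / Customer Demand
Takt = 418 min/day / 448 units/day
Takt = 0.93 min/unit

0.93 min/unit


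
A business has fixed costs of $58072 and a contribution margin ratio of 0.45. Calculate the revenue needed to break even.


Formula: BER = Fixed Costs / Contribution Margin Ratio
BER = $58072 / 0.45
BER = $129048.89 (to the nearest cent)

$129048.89


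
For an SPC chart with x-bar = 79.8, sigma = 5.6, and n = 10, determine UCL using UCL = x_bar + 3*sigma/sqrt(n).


UCL = 79.8 + 3 * 5.6 / sqrt(10)

85.11


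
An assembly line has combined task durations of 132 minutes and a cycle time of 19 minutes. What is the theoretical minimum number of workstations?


Formula: N_min = ceil(Sum of Task Times / Cycle Time)
N_min = ceil(132 min / 19 min) = ceil(6.9474)
N_min = 7 stations

7


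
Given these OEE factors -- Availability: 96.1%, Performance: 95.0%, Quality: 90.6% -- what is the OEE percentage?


Formula: OEE = Availability * Performance * Quality / 10000
A * P = 96.1% * 95.0% / 100 = 91.3%
OEE = 91.3% * 90.6% / 100 = 82.7%

82.7%


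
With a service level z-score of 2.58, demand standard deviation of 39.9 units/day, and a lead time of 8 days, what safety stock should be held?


Formula: SS = z * sigma_d * sqrt(LT)
sqrt(LT) = sqrt(8) = 2.8284
SS = 2.58 * 39.9 * 2.8284
SS = 291.2 units

291.2 units


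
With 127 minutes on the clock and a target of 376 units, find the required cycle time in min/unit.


Formula: CT = Available Time / Number of Units
CT = 127 min / 376 units
CT = 0.34 min/unit

0.34 min/unit


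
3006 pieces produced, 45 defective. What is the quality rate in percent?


Formula: Quality Rate = Good Pieces / Total Pieces * 100
Good pieces = 3006 - 45 = 2961
QR = 2961 / 3006 * 100 = 98.5%

98.5%


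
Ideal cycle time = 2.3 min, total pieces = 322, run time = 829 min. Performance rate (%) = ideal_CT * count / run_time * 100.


Formula: Performance = (Ideal CT * Total Count) / Run Time * 100
Ideal output time = 2.3 * 322 = 740.6 min
Performance = 740.6 / 829 * 100 = 89.3%

89.3%


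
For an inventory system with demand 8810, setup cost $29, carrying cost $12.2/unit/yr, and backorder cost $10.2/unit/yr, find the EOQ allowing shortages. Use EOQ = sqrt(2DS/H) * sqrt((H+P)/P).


Formula: EOQ* = sqrt(2DS/H) * sqrt((H+P)/P)
Base EOQ = sqrt(2*8810*29/12.2) = 204.65 units
Correction = sqrt((12.2+10.2)/10.2) = 1.48192
EOQ* = 204.65 * 1.48192 = 303.3 units

303.3 units


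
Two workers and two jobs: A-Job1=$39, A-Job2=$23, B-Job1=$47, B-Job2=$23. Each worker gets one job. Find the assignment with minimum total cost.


Option 1: A->1 + B->2 = $39 + $23 = $62
Option 2: A->2 + B->1 = $23 + $47 = $70
Min cost = min($62, $70) = $62

$62


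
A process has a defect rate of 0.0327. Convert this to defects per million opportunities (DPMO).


DPMO = defect_rate * 1000000 = 0.0327 * 1000000

32700


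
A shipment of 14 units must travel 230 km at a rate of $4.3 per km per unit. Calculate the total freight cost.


TC = dist * cost * units = 230 * 4.3 * 14 = $13846.00

$13846.00


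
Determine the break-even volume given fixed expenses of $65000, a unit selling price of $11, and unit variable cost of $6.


Formula: BEQ = Fixed Costs / (Price - Variable Cost)
Contribution margin = $11 - $6 = $5/unit
BEQ = ceil($65000 / $5/unit) = ceil(13000.0) = 13000 units

13000 units


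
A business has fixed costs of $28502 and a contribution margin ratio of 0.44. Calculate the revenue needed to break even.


Formula: BER = Fixed Costs / Contribution Margin Ratio
BER = $28502 / 0.44
BER = $64777.27 (to the nearest cent)

$64777.27


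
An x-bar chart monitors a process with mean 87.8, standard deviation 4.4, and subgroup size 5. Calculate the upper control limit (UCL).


UCL = 87.8 + 3 * 4.4 / sqrt(5)

93.7


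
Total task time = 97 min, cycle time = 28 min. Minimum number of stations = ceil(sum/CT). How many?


Formula: N_min = ceil(Sum of Task Times / Cycle Time)
N_min = ceil(97 min / 28 min) = ceil(3.4643)
N_min = 4 stations

4


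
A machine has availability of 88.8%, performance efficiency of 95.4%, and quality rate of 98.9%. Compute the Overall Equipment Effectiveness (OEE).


Formula: OEE = Availability * Performance * Quality / 10000
A * P = 88.8% * 95.4% / 100 = 84.72%
OEE = 84.72% * 98.9% / 100 = 83.8%

83.8%


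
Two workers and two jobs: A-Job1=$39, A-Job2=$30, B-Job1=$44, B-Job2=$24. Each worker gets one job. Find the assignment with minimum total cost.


Option 1: A->1 + B->2 = $39 + $24 = $63
Option 2: A->2 + B->1 = $30 + $44 = $74
Min cost = min($63, $74) = $63

$63


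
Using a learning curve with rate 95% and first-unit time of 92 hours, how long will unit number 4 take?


Formula: T_n = T_1 * (learning_rate)^(log2(n)) where learning_rate = rate/100
Doublings = log2(4) = 2
T_n = 92 * 0.95^2
T_n = 92 * 0.9025 = 83.0 hours

83.0 hours


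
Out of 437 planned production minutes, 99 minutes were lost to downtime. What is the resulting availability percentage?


Formula: Availability = (Planned Time - Downtime) / Planned Time * 100
Uptime = 437 - 99 = 338 min
Availability = 338 / 437 * 100 = 77.3%

77.3%


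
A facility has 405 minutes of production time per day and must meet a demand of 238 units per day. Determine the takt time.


Formula: Takt Time = Available Production Time / Customer Demand
Takt = 405 min/day / 238 units/day
Takt = 1.7 min/unit

1.7 min/unit


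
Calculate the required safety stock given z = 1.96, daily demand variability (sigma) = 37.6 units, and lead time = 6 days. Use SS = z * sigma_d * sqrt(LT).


Formula: SS = z * sigma_d * sqrt(LT)
sqrt(LT) = sqrt(6) = 2.4495
SS = 1.96 * 37.6 * 2.4495
SS = 180.5 units

180.5 units


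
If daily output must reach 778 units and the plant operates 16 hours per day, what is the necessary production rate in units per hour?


Formula: Production Rate = Daily Demand / Available Hours
Rate = 778 units/day / 16 hours/day
Rate = 48.6 units/hour

48.6 units/hour


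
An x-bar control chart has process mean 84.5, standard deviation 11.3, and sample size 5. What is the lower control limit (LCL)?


LCL = 84.5 - 3 * 11.3 / sqrt(5)

69.34


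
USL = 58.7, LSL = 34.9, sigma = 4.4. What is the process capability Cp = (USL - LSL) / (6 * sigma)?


Cp = (58.7 - 34.9) / (6 * 4.4)

0.9


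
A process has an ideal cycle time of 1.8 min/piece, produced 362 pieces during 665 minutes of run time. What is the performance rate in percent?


Formula: Performance = (Ideal CT * Total Count) / Run Time * 100
Ideal output time = 1.8 * 362 = 651.6 min
Performance = 651.6 / 665 * 100 = 98.0%

98.0%


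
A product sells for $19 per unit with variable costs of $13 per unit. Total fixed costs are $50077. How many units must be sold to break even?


Formula: BEQ = Fixed Costs / (Price - Variable Cost)
Contribution margin = $19 - $13 = $6/unit
BEQ = ceil($50077 / $6/unit) = ceil(8346.17) = 8347 units

8347 units


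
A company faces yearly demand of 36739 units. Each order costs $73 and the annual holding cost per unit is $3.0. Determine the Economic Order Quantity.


Formula: EOQ = sqrt(2 * D * S / H)
Numerator: 2 * 36739 * 73 = 5363894
2DS/H = 5363894 / 3.0 = 1787964.7
EOQ = sqrt(1787964.7) = 1337.1 units

1337.1 units


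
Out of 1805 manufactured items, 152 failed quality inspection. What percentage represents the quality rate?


Formula: Quality Rate = Good Pieces / Total Pieces * 100
Good pieces = 1805 - 152 = 1653
QR = 1653 / 1805 * 100 = 91.6%

91.6%


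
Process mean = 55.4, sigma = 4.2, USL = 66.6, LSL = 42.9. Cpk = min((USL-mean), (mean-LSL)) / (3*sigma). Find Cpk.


Cpu = (66.6 - 55.4) / (3 * 4.2) = 0.89
Cpl = (55.4 - 42.9) / (3 * 4.2) = 0.99
Cpk = min(0.89, 0.99) = 0.89

0.89


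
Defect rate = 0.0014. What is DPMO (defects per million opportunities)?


DPMO = defect_rate * 1000000 = 0.0014 * 1000000

1400


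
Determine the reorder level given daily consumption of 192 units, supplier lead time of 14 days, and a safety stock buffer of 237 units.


Formula: ROP = (Daily Demand * Lead Time) + Safety Stock
Demand during lead time = 192 * 14 = 2688 units
ROP = 2688 + 237 = 2925 units

2925 units


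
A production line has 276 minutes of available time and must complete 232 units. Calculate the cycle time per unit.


Formula: CT = Available Time / Number of Units
CT = 276 min / 232 units
CT = 1.19 min/unit

1.19 min/unit


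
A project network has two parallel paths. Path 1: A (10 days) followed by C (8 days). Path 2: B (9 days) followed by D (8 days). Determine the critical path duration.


Path 1 = 10 + 8 = 18 days
Path 2 = 9 + 8 = 17 days
Duration = max(18, 17) = 18 days

18 days


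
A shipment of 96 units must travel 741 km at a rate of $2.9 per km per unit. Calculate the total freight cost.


TC = dist * cost * units = 741 * 2.9 * 96 = $206294.40

$206294.40


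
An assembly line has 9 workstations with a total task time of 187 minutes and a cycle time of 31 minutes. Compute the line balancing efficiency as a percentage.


Formula: Efficiency = Sum of Task Times / (N_stations * CT) * 100
Total station capacity = 9 stations * 31 min = 279 min
Efficiency = 187 / 279 * 100 = 67.0%

67.0%


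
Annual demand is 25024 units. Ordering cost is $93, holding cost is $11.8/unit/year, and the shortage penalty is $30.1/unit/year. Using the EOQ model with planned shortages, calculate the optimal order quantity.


Formula: EOQ* = sqrt(2DS/H) * sqrt((H+P)/P)
Base EOQ = sqrt(2*25024*93/11.8) = 628.05 units
Correction = sqrt((11.8+30.1)/30.1) = 1.17984
EOQ* = 628.05 * 1.17984 = 741.0 units

741.0 units


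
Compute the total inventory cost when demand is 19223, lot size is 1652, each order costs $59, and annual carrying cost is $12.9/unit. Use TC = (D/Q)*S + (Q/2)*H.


TC = 19223/1652 * 59 + 1652/2 * 12.9

$11341.94


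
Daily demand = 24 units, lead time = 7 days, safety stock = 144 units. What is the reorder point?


Formula: ROP = (Daily Demand * Lead Time) + Safety Stock
Demand during lead time = 24 * 7 = 168 units
ROP = 168 + 144 = 312 units

312 units


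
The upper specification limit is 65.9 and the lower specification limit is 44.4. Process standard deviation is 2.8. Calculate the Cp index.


Cp = (65.9 - 44.4) / (6 * 2.8)

1.28


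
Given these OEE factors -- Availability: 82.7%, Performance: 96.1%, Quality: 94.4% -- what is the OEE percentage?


Formula: OEE = Availability * Performance * Quality / 10000
A * P = 82.7% * 96.1% / 100 = 79.47%
OEE = 79.47% * 94.4% / 100 = 75.0%

75.0%


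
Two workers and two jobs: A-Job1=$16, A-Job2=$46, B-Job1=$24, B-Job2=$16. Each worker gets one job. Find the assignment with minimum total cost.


Option 1: A->1 + B->2 = $16 + $16 = $32
Option 2: A->2 + B->1 = $46 + $24 = $70
Min cost = min($32, $70) = $32

$32


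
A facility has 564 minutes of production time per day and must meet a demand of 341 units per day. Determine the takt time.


Formula: Takt Time = Available Production Time / Customer Demand
Takt = 564 min/day / 341 units/day
Takt = 1.65 min/unit

1.65 min/unit


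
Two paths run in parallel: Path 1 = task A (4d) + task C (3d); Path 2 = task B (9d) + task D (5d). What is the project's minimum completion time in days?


Path 1 = 4 + 3 = 7 days
Path 2 = 9 + 5 = 14 days
Duration = max(7, 14) = 14 days

14 days


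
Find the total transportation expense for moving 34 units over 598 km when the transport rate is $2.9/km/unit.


TC = dist * cost * units = 598 * 2.9 * 34 = $58962.80

$58962.80


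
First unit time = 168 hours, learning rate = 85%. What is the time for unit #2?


Formula: T_n = T_1 * (learning_rate)^(log2(n)) where learning_rate = rate/100
Doublings = log2(2) = 1
T_n = 168 * 0.85^1
T_n = 168 * 0.85 = 142.8 hours

142.8 hours
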